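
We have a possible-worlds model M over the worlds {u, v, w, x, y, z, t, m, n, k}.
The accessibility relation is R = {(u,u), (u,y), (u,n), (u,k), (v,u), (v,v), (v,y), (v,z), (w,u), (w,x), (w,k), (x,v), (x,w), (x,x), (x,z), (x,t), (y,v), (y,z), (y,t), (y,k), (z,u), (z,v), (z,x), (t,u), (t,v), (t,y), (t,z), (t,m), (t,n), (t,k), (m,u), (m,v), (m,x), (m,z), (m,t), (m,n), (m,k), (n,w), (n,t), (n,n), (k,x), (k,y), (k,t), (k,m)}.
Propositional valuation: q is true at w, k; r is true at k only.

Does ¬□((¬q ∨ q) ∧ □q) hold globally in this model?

Let φ = ¬□((¬q ∨ q) ∧ □q). Evaluate φ at each world:
  u (successors {u, y, n, k}): φ is true.
  v (successors {u, v, y, z}): φ is true.
  w (successors {u, x, k}): φ is true.
  x (successors {v, w, x, z, t}): φ is true.
  y (successors {v, z, t, k}): φ is true.
  z (successors {u, v, x}): φ is true.
  t (successors {u, v, y, z, m, n, k}): φ is true.
  m (successors {u, v, x, z, t, n, k}): φ is true.
  n (successors {w, t, n}): φ is true.
  k (successors {x, y, t, m}): φ is true.
For instance, at u:
  At u: □((¬q ∨ q) ∧ □q) is false, so ¬□((¬q ∨ q) ∧ □q) is true.
    At u: □((¬q ∨ q) ∧ □q) requires (¬q ∨ q) ∧ □q at every successor {u, y, n, k}.
      (¬q ∨ q) ∧ □q fails at u, so □((¬q ∨ q) ∧ □q) is false at u.

Yes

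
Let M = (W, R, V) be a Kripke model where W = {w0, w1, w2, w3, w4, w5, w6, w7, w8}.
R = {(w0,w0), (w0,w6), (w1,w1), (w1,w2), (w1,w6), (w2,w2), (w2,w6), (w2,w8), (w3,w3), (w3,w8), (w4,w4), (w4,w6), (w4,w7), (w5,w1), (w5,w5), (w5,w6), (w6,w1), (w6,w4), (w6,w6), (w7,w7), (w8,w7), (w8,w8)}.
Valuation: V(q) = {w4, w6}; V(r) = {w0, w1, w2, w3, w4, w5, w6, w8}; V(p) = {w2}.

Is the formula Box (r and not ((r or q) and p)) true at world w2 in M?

At w2: Box (r and not ((r or q) and p)) requires r and not ((r or q) and p) at every successor {w2, w6, w8}.
  r and not ((r or q) and p) fails at w2, so Box (r and not ((r or q) and p)) is false at w2.

No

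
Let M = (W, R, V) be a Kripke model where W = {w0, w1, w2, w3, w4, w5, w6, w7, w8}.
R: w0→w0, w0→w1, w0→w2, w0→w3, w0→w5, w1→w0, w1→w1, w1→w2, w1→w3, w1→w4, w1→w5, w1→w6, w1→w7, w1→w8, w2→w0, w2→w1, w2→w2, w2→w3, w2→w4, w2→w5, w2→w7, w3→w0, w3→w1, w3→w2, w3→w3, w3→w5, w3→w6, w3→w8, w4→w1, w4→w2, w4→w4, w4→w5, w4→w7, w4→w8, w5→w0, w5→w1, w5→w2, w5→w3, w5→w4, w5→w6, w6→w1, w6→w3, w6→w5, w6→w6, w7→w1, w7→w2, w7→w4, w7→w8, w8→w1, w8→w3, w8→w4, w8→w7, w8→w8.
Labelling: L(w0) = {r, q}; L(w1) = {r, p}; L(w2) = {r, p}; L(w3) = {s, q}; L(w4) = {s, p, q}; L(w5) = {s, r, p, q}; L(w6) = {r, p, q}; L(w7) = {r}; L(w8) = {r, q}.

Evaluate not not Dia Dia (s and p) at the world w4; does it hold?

Yes

At w4: not Dia Dia (s and p) is false, so not not Dia Dia (s and p) is true.
  At w4: Dia Dia (s and p) is true, so not Dia Dia (s and p) is false.
    At w4: Dia Dia (s and p) requires Dia (s and p) at some successor in {w1, w2, w4, w5, w7, w8}.
      Dia (s and p) holds at w1, so Dia Dia (s and p) is true at w4.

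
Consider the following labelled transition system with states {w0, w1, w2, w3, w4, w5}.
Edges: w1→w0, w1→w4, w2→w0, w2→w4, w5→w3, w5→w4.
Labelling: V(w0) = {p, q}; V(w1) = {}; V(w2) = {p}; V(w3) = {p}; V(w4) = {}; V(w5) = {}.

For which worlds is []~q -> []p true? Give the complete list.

Let φ = []~q -> []p. Evaluate φ at each world:
  w0 (successors ∅): φ is true.
  w1 (successors {w0, w4}): φ is true.
  w2 (successors {w0, w4}): φ is true.
  w3 (successors ∅): φ is true.
  w4 (successors ∅): φ is true.
  w5 (successors {w3, w4}): φ is false.
For instance, at w2:
  At w2: []~q is false, []p is false, so []~q -> []p is true.
    At w2: []~q requires ~q at every successor {w0, w4}.
      ~q fails at w0, so []~q is false at w2.
    At w2: []p requires p at every successor {w0, w4}.
      p fails at w4, so []p is false at w2.
Satisfying worlds: {w0, w1, w2, w3, w4}

w0, w1, w2, w3, w4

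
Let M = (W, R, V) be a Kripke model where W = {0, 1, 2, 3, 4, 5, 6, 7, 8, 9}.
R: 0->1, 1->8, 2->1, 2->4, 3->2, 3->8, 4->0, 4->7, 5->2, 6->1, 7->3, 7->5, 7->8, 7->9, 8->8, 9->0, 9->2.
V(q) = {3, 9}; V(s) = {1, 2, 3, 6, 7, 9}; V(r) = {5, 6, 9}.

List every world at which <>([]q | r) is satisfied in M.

7

Recall that []ψ holds at a world iff ψ holds at every accessible world, and <>ψ holds iff ψ holds at some accessible world.
Let φ = <>([]q | r). Evaluate φ at each world:
  0 (successors {1}): φ is false.
  1 (successors {8}): φ is false.
  2 (successors {1, 4}): φ is false.
  3 (successors {2, 8}): φ is false.
  4 (successors {0, 7}): φ is false.
  5 (successors {2}): φ is false.
  6 (successors {1}): φ is false.
  7 (successors {3, 5, 8, 9}): φ is true.
  8 (successors {8}): φ is false.
  9 (successors {0, 2}): φ is false.
For instance, at 1:
  At 1: <>([]q | r) requires []q | r at some successor in {8}.
    At 8: []q | r is false.
  So <>([]q | r) is false at 1.
Satisfying worlds: {7}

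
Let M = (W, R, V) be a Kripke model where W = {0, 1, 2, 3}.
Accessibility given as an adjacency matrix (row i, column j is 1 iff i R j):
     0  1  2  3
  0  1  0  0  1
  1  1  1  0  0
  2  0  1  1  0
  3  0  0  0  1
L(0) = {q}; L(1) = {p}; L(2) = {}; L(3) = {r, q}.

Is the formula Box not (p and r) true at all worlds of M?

Yes

Recall that Box ψ holds at a world iff ψ holds at every accessible world, and Dia ψ holds iff ψ holds at some accessible world.
Let φ = Box not (p and r). Evaluate φ at each world:
  0 (successors {0, 3}): φ is true.
  1 (successors {0, 1}): φ is true.
  2 (successors {1, 2}): φ is true.
  3 (successors {3}): φ is true.
For instance, at 1:
  At 1: Box not (p and r) requires not (p and r) at every successor {0, 1}.
    At 0: not (p and r) is true.
    At 1: not (p and r) is true.
  So Box not (p and r) is true at 1.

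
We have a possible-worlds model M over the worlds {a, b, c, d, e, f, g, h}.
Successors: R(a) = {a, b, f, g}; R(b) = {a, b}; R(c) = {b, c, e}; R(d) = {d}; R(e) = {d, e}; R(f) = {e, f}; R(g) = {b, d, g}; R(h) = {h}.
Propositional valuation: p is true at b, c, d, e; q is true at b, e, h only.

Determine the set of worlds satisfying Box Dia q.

Let φ = Box Dia q. Evaluate φ at each world:
  a (successors {a, b, f, g}): φ is true.
  b (successors {a, b}): φ is true.
  c (successors {b, c, e}): φ is true.
  d (successors {d}): φ is false.
  e (successors {d, e}): φ is false.
  f (successors {e, f}): φ is true.
  g (successors {b, d, g}): φ is false.
  h (successors {h}): φ is true.
For instance, at d:
  At d: Box Dia q requires Dia q at every successor {d}.
    Dia q fails at d, so Box Dia q is false at d.
      At d: Dia q requires q at some successor in {d}.
        At d: q is false.
      So Dia q is false at d.
Satisfying worlds: {a, b, c, f, h}

a, b, c, f, h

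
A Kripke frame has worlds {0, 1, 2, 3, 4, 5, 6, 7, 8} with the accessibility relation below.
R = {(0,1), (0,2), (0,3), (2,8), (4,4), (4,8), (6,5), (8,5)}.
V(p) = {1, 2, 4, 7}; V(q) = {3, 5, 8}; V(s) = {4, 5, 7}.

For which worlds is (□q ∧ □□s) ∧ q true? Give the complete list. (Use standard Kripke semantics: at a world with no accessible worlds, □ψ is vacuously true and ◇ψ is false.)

Recall that □ψ holds at a world iff ψ holds at every accessible world, and ◇ψ holds iff ψ holds at some accessible world.
Let φ = (□q ∧ □□s) ∧ q. Evaluate φ at each world:
  0 (successors {1, 2, 3}): φ is false.
  1 (successors ∅): φ is false.
  2 (successors {8}): φ is false.
  3 (successors ∅): φ is true.
  4 (successors {4, 8}): φ is false.
  5 (successors ∅): φ is true.
  6 (successors {5}): φ is false.
  7 (successors ∅): φ is false.
  8 (successors {5}): φ is true.
For instance, at 2:
  At 2: □q ∧ □□s is true, q is false, so (□q ∧ □□s) ∧ q is false.
    At 2: □q is true, □□s is true, so □q ∧ □□s is true.
      At 2: □q requires q at every successor {8}.
        At 8: q is true.
      So □q is true at 2.
      At 2: □□s requires □s at every successor {8}.
        At 8: □s is true.
      So □□s is true at 2.
Satisfying worlds: {3, 5, 8}

3, 5, 8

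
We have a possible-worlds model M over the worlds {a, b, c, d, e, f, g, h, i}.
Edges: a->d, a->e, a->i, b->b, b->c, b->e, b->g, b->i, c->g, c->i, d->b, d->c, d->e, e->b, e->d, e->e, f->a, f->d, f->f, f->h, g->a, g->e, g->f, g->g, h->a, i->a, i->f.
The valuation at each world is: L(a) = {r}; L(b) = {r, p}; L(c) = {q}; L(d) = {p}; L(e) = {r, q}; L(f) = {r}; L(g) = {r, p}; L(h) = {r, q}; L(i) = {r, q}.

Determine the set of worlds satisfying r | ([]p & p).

Let φ = r | ([]p & p). Evaluate φ at each world:
  a (successors {d, e, i}): φ is true.
  b (successors {b, c, e, g, i}): φ is true.
  c (successors {g, i}): φ is false.
  d (successors {b, c, e}): φ is false.
  e (successors {b, d, e}): φ is true.
  f (successors {a, d, f, h}): φ is true.
  g (successors {a, e, f, g}): φ is true.
  h (successors {a}): φ is true.
  i (successors {a, f}): φ is true.
For instance, at a:
  At a: r is true, []p & p is false, so r | ([]p & p) is true.
    At a: []p is false, p is false, so []p & p is false.
      At a: []p requires p at every successor {d, e, i}.
        p fails at e, so []p is false at a.
Satisfying worlds: {a, b, e, f, g, h, i}

a, b, e, f, g, h, i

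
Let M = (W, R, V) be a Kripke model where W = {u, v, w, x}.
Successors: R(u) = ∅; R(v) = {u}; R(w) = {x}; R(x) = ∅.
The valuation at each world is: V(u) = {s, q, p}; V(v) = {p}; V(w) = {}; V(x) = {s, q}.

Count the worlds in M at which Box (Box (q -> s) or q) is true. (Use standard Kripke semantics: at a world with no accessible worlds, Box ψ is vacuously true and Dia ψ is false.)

4

Recall that Box ψ holds at a world iff ψ holds at every accessible world, and Dia ψ holds iff ψ holds at some accessible world.
Let φ = Box (Box (q -> s) or q). Evaluate φ at each world:
  u (successors ∅): φ is true.
  v (successors {u}): φ is true.
  w (successors {x}): φ is true.
  x (successors ∅): φ is true.
For instance, at v:
  At v: Box (Box (q -> s) or q) requires Box (q -> s) or q at every successor {u}.
      At u: Box (q -> s) is true, q is true, so Box (q -> s) or q is true.
  So Box (Box (q -> s) or q) is true at v.
Satisfying worlds: {u, v, w, x}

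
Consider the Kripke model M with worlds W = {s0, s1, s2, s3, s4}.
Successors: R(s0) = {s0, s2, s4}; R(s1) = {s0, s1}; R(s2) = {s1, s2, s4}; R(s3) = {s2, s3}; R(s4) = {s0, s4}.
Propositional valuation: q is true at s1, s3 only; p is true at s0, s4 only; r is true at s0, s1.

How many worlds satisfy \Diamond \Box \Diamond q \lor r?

Let φ = \Diamond \Box \Diamond q \lor r. Evaluate φ at each world:
  s0 (successors {s0, s2, s4}): φ is true.
  s1 (successors {s0, s1}): φ is true.
  s2 (successors {s1, s2, s4}): φ is false.
  s3 (successors {s2, s3}): φ is true.
  s4 (successors {s0, s4}): φ is false.
For instance, at s1:
  At s1: \Diamond \Box \Diamond q is false, r is true, so \Diamond \Box \Diamond q \lor r is true.
    At s1: \Diamond \Box \Diamond q requires \Box \Diamond q at some successor in {s0, s1}.
      At s0: \Box \Diamond q is false.
      At s1: \Box \Diamond q is false.
    So \Diamond \Box \Diamond q is false at s1.
Satisfying worlds: {s0, s1, s3}

3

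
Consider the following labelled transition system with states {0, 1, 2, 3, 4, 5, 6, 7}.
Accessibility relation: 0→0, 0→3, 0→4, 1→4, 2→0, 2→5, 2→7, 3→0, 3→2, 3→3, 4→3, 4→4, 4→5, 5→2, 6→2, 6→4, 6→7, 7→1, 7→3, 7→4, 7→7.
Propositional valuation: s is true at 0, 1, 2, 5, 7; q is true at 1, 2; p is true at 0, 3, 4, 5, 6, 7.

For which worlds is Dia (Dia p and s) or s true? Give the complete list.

Recall that Dia ψ holds at a world iff ψ holds at some accessible world.
Let φ = Dia (Dia p and s) or s. Evaluate φ at each world:
  0 (successors {0, 3, 4}): φ is true.
  1 (successors {4}): φ is true.
  2 (successors {0, 5, 7}): φ is true.
  3 (successors {0, 2, 3}): φ is true.
  4 (successors {3, 4, 5}): φ is false.
  5 (successors {2}): φ is true.
  6 (successors {2, 4, 7}): φ is true.
  7 (successors {1, 3, 4, 7}): φ is true.
For instance, at 0:
  At 0: Dia (Dia p and s) is true, s is true, so Dia (Dia p and s) or s is true.
    At 0: Dia (Dia p and s) requires Dia p and s at some successor in {0, 3, 4}.
      Dia p and s holds at 0, so Dia (Dia p and s) is true at 0.
Satisfying worlds: {0, 1, 2, 3, 5, 6, 7}

0, 1, 2, 3, 5, 6, 7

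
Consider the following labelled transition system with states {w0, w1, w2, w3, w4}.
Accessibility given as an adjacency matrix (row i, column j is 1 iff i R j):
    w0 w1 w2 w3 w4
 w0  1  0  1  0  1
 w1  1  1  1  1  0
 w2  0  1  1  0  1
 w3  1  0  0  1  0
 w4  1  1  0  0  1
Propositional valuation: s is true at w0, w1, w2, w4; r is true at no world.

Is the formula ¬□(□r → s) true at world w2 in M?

No

Recall that □ψ holds at a world iff ψ holds at every accessible world, and ◇ψ holds iff ψ holds at some accessible world.
At w2: □(□r → s) is true, so ¬□(□r → s) is false.
  At w2: □(□r → s) requires □r → s at every successor {w1, w2, w4}.
      At w1: □r is false, s is true, so □r → s is true.
      At w2: □r is false, s is true, so □r → s is true.
      At w4: □r is false, s is true, so □r → s is true.
  So □(□r → s) is true at w2.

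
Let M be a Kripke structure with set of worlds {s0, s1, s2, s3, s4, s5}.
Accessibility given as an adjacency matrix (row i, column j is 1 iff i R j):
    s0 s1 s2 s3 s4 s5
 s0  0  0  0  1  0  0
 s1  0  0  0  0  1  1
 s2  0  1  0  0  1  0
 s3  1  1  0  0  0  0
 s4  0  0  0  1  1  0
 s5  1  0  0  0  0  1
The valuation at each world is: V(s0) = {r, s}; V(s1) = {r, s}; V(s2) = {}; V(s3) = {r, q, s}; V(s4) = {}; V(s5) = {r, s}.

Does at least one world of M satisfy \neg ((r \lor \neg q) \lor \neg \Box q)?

No

Let φ = \neg ((r \lor \neg q) \lor \neg \Box q). Evaluate φ at each world:
  s0 (successors {s3}): φ is false.
  s1 (successors {s4, s5}): φ is false.
  s2 (successors {s1, s4}): φ is false.
  s3 (successors {s0, s1}): φ is false.
  s4 (successors {s3, s4}): φ is false.
  s5 (successors {s0, s5}): φ is false.
For instance, at s0:
  At s0: (r \lor \neg q) \lor \neg \Box q is true, so \neg ((r \lor \neg q) \lor \neg \Box q) is false.
    At s0: r \lor \neg q is true, \neg \Box q is false, so (r \lor \neg q) \lor \neg \Box q is true.
      At s0: \Box q is true, so \neg \Box q is false.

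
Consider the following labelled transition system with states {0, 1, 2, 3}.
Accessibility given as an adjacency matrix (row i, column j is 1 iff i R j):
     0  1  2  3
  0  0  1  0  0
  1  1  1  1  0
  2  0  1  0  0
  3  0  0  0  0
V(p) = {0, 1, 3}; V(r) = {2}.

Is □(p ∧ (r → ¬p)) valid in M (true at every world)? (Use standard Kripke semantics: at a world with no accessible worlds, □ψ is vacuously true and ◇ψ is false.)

No

Let φ = □(p ∧ (r → ¬p)). Evaluate φ at each world:
  0 (successors {1}): φ is true.
  1 (successors {0, 1, 2}): φ is false.
  2 (successors {1}): φ is true.
  3 (successors ∅): φ is true.
Detail at 1 (counterexample):
  At 1: □(p ∧ (r → ¬p)) requires p ∧ (r → ¬p) at every successor {0, 1, 2}.
    p ∧ (r → ¬p) fails at 2, so □(p ∧ (r → ¬p)) is false at 1.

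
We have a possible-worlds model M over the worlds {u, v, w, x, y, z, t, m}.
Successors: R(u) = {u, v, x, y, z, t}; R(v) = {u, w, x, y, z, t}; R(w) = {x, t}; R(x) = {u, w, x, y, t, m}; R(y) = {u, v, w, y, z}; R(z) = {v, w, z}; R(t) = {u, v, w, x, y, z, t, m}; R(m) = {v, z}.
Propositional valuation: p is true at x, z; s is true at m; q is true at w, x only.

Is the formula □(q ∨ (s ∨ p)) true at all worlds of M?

Recall that □ψ holds at a world iff ψ holds at every accessible world, and ◇ψ holds iff ψ holds at some accessible world.
Let φ = □(q ∨ (s ∨ p)). Evaluate φ at each world:
  u (successors {u, v, x, y, z, t}): φ is false.
  v (successors {u, w, x, y, z, t}): φ is false.
  w (successors {x, t}): φ is false.
  x (successors {u, w, x, y, t, m}): φ is false.
  y (successors {u, v, w, y, z}): φ is false.
  z (successors {v, w, z}): φ is false.
  t (successors {u, v, w, x, y, z, t, m}): φ is false.
  m (successors {v, z}): φ is false.
Detail at u (counterexample):
  At u: □(q ∨ (s ∨ p)) requires q ∨ (s ∨ p) at every successor {u, v, x, y, z, t}.
    q ∨ (s ∨ p) fails at u, so □(q ∨ (s ∨ p)) is false at u.

No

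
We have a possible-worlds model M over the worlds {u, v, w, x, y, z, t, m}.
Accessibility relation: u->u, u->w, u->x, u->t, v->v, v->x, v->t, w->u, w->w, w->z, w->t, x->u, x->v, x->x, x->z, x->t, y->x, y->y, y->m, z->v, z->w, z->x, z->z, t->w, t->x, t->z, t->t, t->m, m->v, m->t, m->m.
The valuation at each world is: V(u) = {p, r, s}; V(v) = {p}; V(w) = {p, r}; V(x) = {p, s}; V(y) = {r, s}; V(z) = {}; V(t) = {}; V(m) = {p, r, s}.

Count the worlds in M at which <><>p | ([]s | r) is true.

Let φ = <><>p | ([]s | r). Evaluate φ at each world:
  u (successors {u, w, x, t}): φ is true.
  v (successors {v, x, t}): φ is true.
  w (successors {u, w, z, t}): φ is true.
  x (successors {u, v, x, z, t}): φ is true.
  y (successors {x, y, m}): φ is true.
  z (successors {v, w, x, z}): φ is true.
  t (successors {w, x, z, t, m}): φ is true.
  m (successors {v, t, m}): φ is true.
For instance, at z:
  At z: <><>p is true, []s | r is false, so <><>p | ([]s | r) is true.
    At z: <><>p requires <>p at some successor in {v, w, x, z}.
      <>p holds at v, so <><>p is true at z.
    At z: []s is false, r is false, so []s | r is false.
      At z: []s requires s at every successor {v, w, x, z}.
        s fails at v, so []s is false at z.
Satisfying worlds: {u, v, w, x, y, z, t, m}

8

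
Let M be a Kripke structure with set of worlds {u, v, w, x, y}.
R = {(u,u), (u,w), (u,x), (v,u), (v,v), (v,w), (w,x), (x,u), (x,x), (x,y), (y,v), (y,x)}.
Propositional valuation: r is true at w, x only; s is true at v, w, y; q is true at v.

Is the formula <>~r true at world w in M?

At w: <>~r requires ~r at some successor in {x}.
  At x: ~r is false.
So <>~r is false at w.

No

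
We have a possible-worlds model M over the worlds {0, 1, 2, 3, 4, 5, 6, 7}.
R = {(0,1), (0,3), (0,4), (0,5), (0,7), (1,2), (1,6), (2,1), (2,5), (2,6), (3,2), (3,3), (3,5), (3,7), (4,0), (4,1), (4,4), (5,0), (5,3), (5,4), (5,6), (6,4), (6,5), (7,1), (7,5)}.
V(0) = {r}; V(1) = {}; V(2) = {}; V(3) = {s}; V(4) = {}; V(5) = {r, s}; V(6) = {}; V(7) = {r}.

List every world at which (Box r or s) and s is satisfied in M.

Recall that Box ψ holds at a world iff ψ holds at every accessible world, and Dia ψ holds iff ψ holds at some accessible world.
Let φ = (Box r or s) and s. Evaluate φ at each world:
  0 (successors {1, 3, 4, 5, 7}): φ is false.
  1 (successors {2, 6}): φ is false.
  2 (successors {1, 5, 6}): φ is false.
  3 (successors {2, 3, 5, 7}): φ is true.
  4 (successors {0, 1, 4}): φ is false.
  5 (successors {0, 3, 4, 6}): φ is true.
  6 (successors {4, 5}): φ is false.
  7 (successors {1, 5}): φ is false.
For instance, at 7:
  At 7: Box r or s is false, s is false, so (Box r or s) and s is false.
    At 7: Box r is false, s is false, so Box r or s is false.
      At 7: Box r requires r at every successor {1, 5}.
        r fails at 1, so Box r is false at 7.
Satisfying worlds: {3, 5}

3, 5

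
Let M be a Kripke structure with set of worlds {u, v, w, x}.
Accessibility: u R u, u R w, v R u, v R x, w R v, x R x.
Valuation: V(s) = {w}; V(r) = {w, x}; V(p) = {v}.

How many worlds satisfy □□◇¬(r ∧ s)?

Recall that □ψ holds at a world iff ψ holds at every accessible world, and ◇ψ holds iff ψ holds at some accessible world.
Let φ = □□◇¬(r ∧ s). Evaluate φ at each world:
  u (successors {u, w}): φ is true.
  v (successors {u, x}): φ is true.
  w (successors {v}): φ is true.
  x (successors {x}): φ is true.
For instance, at v:
  At v: □□◇¬(r ∧ s) requires □◇¬(r ∧ s) at every successor {u, x}.
      At u: □◇¬(r ∧ s) requires ◇¬(r ∧ s) at every successor {u, w}.
        At u: ◇¬(r ∧ s) is true.
        At w: ◇¬(r ∧ s) is true.
      So □◇¬(r ∧ s) is true at u.
      At x: □◇¬(r ∧ s) requires ◇¬(r ∧ s) at every successor {x}.
        At x: ◇¬(r ∧ s) is true.
      So □◇¬(r ∧ s) is true at x.
  So □□◇¬(r ∧ s) is true at v.
Satisfying worlds: {u, v, w, x}

4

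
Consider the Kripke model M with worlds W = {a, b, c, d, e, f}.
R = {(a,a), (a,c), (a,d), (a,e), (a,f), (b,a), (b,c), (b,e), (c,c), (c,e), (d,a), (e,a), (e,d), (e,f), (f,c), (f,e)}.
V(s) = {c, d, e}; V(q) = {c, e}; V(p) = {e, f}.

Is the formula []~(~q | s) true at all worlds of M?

No

Let φ = []~(~q | s). Evaluate φ at each world:
  a (successors {a, c, d, e, f}): φ is false.
  b (successors {a, c, e}): φ is false.
  c (successors {c, e}): φ is false.
  d (successors {a}): φ is false.
  e (successors {a, d, f}): φ is false.
  f (successors {c, e}): φ is false.
Detail at a (counterexample):
  At a: []~(~q | s) requires ~(~q | s) at every successor {a, c, d, e, f}.
    ~(~q | s) fails at a, so []~(~q | s) is false at a.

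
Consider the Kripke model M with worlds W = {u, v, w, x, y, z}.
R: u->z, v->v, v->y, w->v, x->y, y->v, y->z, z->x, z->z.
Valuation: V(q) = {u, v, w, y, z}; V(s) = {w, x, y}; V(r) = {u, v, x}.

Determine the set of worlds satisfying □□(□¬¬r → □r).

u, v, w, x, y, z

Let φ = □□(□¬¬r → □r). Evaluate φ at each world:
  u (successors {z}): φ is true.
  v (successors {v, y}): φ is true.
  w (successors {v}): φ is true.
  x (successors {y}): φ is true.
  y (successors {v, z}): φ is true.
  z (successors {x, z}): φ is true.
For instance, at v:
  At v: □□(□¬¬r → □r) requires □(□¬¬r → □r) at every successor {v, y}.
      At v: □(□¬¬r → □r) requires □¬¬r → □r at every successor {v, y}.
        At v: □¬¬r → □r is true.
        At y: □¬¬r → □r is true.
      So □(□¬¬r → □r) is true at v.
      At y: □(□¬¬r → □r) requires □¬¬r → □r at every successor {v, z}.
        At v: □¬¬r → □r is true.
        At z: □¬¬r → □r is true.
      So □(□¬¬r → □r) is true at y.
  So □□(□¬¬r → □r) is true at v.
Satisfying worlds: {u, v, w, x, y, z}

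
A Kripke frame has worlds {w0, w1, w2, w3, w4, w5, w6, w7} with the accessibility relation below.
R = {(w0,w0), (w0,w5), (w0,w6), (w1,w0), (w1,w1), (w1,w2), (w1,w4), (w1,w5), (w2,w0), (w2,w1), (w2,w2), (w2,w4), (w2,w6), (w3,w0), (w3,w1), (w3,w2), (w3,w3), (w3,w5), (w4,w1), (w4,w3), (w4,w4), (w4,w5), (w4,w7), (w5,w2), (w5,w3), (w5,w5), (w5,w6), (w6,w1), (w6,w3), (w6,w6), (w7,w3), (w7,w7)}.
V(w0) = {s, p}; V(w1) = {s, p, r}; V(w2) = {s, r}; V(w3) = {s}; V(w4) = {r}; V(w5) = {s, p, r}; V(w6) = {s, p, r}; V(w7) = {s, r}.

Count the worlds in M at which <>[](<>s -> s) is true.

8

Let φ = <>[](<>s -> s). Evaluate φ at each world:
  w0 (successors {w0, w5, w6}): φ is true.
  w1 (successors {w0, w1, w2, w4, w5}): φ is true.
  w2 (successors {w0, w1, w2, w4, w6}): φ is true.
  w3 (successors {w0, w1, w2, w3, w5}): φ is true.
  w4 (successors {w1, w3, w4, w5, w7}): φ is true.
  w5 (successors {w2, w3, w5, w6}): φ is true.
  w6 (successors {w1, w3, w6}): φ is true.
  w7 (successors {w3, w7}): φ is true.
For instance, at w2:
  At w2: <>[](<>s -> s) requires [](<>s -> s) at some successor in {w0, w1, w2, w4, w6}.
    [](<>s -> s) holds at w0, so <>[](<>s -> s) is true at w2.
      At w0: [](<>s -> s) requires <>s -> s at every successor {w0, w5, w6}.
        At w0: <>s -> s is true.
        At w5: <>s -> s is true.
        At w6: <>s -> s is true.
      So [](<>s -> s) is true at w0.
Satisfying worlds: {w0, w1, w2, w3, w4, w5, w6, w7}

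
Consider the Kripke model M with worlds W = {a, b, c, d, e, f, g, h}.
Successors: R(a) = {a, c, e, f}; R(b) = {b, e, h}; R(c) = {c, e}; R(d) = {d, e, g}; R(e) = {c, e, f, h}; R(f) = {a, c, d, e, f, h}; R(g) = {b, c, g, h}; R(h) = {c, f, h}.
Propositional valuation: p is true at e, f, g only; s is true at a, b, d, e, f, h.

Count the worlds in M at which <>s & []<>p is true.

Recall that []ψ holds at a world iff ψ holds at every accessible world, and <>ψ holds iff ψ holds at some accessible world.
Let φ = <>s & []<>p. Evaluate φ at each world:
  a (successors {a, c, e, f}): φ is true.
  b (successors {b, e, h}): φ is true.
  c (successors {c, e}): φ is true.
  d (successors {d, e, g}): φ is true.
  e (successors {c, e, f, h}): φ is true.
  f (successors {a, c, d, e, f, h}): φ is true.
  g (successors {b, c, g, h}): φ is true.
  h (successors {c, f, h}): φ is true.
For instance, at e:
  At e: <>s is true, []<>p is true, so <>s & []<>p is true.
    At e: <>s requires s at some successor in {c, e, f, h}.
      s holds at e, so <>s is true at e.
    At e: []<>p requires <>p at every successor {c, e, f, h}.
      At c: <>p is true.
      At e: <>p is true.
      At f: <>p is true.
      At h: <>p is true.
    So []<>p is true at e.
Satisfying worlds: {a, b, c, d, e, f, g, h}

8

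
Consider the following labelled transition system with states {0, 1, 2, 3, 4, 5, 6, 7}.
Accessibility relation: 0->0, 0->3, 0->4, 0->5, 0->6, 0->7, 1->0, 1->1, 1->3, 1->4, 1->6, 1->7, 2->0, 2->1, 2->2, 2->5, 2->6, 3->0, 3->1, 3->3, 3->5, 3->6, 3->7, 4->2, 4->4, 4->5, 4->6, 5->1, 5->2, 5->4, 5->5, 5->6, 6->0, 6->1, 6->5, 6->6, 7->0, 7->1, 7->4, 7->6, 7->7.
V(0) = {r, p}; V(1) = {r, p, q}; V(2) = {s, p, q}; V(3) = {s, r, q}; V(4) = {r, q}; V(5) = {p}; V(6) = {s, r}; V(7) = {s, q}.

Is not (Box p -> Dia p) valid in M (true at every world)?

No

Let φ = not (Box p -> Dia p). Evaluate φ at each world:
  0 (successors {0, 3, 4, 5, 6, 7}): φ is false.
  1 (successors {0, 1, 3, 4, 6, 7}): φ is false.
  2 (successors {0, 1, 2, 5, 6}): φ is false.
  3 (successors {0, 1, 3, 5, 6, 7}): φ is false.
  4 (successors {2, 4, 5, 6}): φ is false.
  5 (successors {1, 2, 4, 5, 6}): φ is false.
  6 (successors {0, 1, 5, 6}): φ is false.
  7 (successors {0, 1, 4, 6, 7}): φ is false.
Detail at 0 (counterexample):
  At 0: Box p -> Dia p is true, so not (Box p -> Dia p) is false.
    At 0: Box p is false, Dia p is true, so Box p -> Dia p is true.
      At 0: Box p requires p at every successor {0, 3, 4, 5, 6, 7}.
        p fails at 3, so Box p is false at 0.
      At 0: Dia p requires p at some successor in {0, 3, 4, 5, 6, 7}.
        p holds at 0, so Dia p is true at 0.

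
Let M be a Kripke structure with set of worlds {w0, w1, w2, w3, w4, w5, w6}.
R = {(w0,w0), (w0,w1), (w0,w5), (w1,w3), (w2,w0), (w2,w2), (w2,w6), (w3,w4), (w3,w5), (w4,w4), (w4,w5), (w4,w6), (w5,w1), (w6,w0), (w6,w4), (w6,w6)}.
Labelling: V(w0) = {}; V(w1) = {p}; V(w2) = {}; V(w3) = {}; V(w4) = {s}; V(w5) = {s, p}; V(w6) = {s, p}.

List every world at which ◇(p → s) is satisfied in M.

w0, w1, w2, w3, w4, w6

Let φ = ◇(p → s). Evaluate φ at each world:
  w0 (successors {w0, w1, w5}): φ is true.
  w1 (successors {w3}): φ is true.
  w2 (successors {w0, w2, w6}): φ is true.
  w3 (successors {w4, w5}): φ is true.
  w4 (successors {w4, w5, w6}): φ is true.
  w5 (successors {w1}): φ is false.
  w6 (successors {w0, w4, w6}): φ is true.
For instance, at w4:
  At w4: ◇(p → s) requires p → s at some successor in {w4, w5, w6}.
    p → s holds at w4, so ◇(p → s) is true at w4.
Satisfying worlds: {w0, w1, w2, w3, w4, w6}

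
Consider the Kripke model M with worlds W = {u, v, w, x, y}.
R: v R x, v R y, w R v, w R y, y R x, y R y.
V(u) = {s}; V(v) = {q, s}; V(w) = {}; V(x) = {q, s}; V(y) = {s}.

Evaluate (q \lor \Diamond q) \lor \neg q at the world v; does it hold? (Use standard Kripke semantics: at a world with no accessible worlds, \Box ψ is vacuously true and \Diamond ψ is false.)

Recall that \Diamond ψ holds at a world iff ψ holds at some accessible world.
At v: q \lor \Diamond q is true, \neg q is false, so (q \lor \Diamond q) \lor \neg q is true.
  At v: q is true, \Diamond q is true, so q \lor \Diamond q is true.
    At v: \Diamond q requires q at some successor in {x, y}.
      q holds at x, so \Diamond q is true at v.

Yes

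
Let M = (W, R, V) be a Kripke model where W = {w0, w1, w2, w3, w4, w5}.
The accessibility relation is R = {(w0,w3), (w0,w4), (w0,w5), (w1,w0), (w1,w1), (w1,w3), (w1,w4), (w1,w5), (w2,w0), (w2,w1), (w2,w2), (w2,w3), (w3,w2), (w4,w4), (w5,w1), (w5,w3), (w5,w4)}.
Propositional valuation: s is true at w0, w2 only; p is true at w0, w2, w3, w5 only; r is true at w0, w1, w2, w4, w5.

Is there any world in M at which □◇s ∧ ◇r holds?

Let φ = □◇s ∧ ◇r. Evaluate φ at each world:
  w0 (successors {w3, w4, w5}): φ is false.
  w1 (successors {w0, w1, w3, w4, w5}): φ is false.
  w2 (successors {w0, w1, w2, w3}): φ is false.
  w3 (successors {w2}): φ is true.
  w4 (successors {w4}): φ is false.
  w5 (successors {w1, w3, w4}): φ is false.
Detail at w3 (witness):
  At w3: □◇s is true, ◇r is true, so □◇s ∧ ◇r is true.
    At w3: □◇s requires ◇s at every successor {w2}.
      At w2: ◇s is true.
    So □◇s is true at w3.
    At w3: ◇r requires r at some successor in {w2}.
      r holds at w2, so ◇r is true at w3.

Yes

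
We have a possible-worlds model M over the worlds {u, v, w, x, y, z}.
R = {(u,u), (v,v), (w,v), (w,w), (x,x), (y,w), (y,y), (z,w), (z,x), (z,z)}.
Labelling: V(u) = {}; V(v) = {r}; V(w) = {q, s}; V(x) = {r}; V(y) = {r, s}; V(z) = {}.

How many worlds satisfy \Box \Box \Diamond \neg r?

Let φ = \Box \Box \Diamond \neg r. Evaluate φ at each world:
  u (successors {u}): φ is true.
  v (successors {v}): φ is false.
  w (successors {v, w}): φ is false.
  x (successors {x}): φ is false.
  y (successors {w, y}): φ is false.
  z (successors {w, x, z}): φ is false.
For instance, at w:
  At w: \Box \Box \Diamond \neg r requires \Box \Diamond \neg r at every successor {v, w}.
    \Box \Diamond \neg r fails at v, so \Box \Box \Diamond \neg r is false at w.
      At v: \Box \Diamond \neg r requires \Diamond \neg r at every successor {v}.
        \Diamond \neg r fails at v, so \Box \Diamond \neg r is false at v.
Satisfying worlds: {u}

1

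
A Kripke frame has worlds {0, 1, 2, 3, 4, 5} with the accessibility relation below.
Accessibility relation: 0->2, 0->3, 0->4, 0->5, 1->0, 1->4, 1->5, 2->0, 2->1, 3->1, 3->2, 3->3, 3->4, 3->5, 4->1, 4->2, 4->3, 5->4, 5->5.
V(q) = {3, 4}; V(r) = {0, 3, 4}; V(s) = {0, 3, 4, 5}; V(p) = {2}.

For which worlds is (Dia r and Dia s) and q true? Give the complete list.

3, 4

Let φ = (Dia r and Dia s) and q. Evaluate φ at each world:
  0 (successors {2, 3, 4, 5}): φ is false.
  1 (successors {0, 4, 5}): φ is false.
  2 (successors {0, 1}): φ is false.
  3 (successors {1, 2, 3, 4, 5}): φ is true.
  4 (successors {1, 2, 3}): φ is true.
  5 (successors {4, 5}): φ is false.
For instance, at 2:
  At 2: Dia r and Dia s is true, q is false, so (Dia r and Dia s) and q is false.
    At 2: Dia r is true, Dia s is true, so Dia r and Dia s is true.
      At 2: Dia r requires r at some successor in {0, 1}.
        r holds at 0, so Dia r is true at 2.
      At 2: Dia s requires s at some successor in {0, 1}.
        s holds at 0, so Dia s is true at 2.
Satisfying worlds: {3, 4}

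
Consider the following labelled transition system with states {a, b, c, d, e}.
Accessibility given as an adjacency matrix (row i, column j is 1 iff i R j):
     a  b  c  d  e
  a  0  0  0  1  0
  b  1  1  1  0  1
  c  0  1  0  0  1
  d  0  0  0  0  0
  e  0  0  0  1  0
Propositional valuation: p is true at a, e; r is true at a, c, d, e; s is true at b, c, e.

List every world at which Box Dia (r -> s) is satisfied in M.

Recall that Box ψ holds at a world iff ψ holds at every accessible world, and Dia ψ holds iff ψ holds at some accessible world.
Let φ = Box Dia (r -> s). Evaluate φ at each world:
  a (successors {d}): φ is false.
  b (successors {a, b, c, e}): φ is false.
  c (successors {b, e}): φ is false.
  d (successors ∅): φ is true.
  e (successors {d}): φ is false.
For instance, at b:
  At b: Box Dia (r -> s) requires Dia (r -> s) at every successor {a, b, c, e}.
    Dia (r -> s) fails at a, so Box Dia (r -> s) is false at b.
      At a: Dia (r -> s) requires r -> s at some successor in {d}.
        At d: r -> s is false.
      So Dia (r -> s) is false at a.
Satisfying worlds: {d}

d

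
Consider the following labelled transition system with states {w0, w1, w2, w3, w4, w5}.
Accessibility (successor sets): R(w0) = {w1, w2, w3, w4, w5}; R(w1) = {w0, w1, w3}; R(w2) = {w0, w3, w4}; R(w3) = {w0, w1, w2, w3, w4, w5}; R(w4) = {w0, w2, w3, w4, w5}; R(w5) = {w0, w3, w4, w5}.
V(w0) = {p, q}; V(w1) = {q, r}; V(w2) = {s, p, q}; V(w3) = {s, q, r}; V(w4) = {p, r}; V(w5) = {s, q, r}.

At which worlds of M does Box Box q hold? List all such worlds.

Let φ = Box Box q. Evaluate φ at each world:
  w0 (successors {w1, w2, w3, w4, w5}): φ is false.
  w1 (successors {w0, w1, w3}): φ is false.
  w2 (successors {w0, w3, w4}): φ is false.
  w3 (successors {w0, w1, w2, w3, w4, w5}): φ is false.
  w4 (successors {w0, w2, w3, w4, w5}): φ is false.
  w5 (successors {w0, w3, w4, w5}): φ is false.
For instance, at w0:
  At w0: Box Box q requires Box q at every successor {w1, w2, w3, w4, w5}.
    Box q fails at w2, so Box Box q is false at w0.
      At w2: Box q requires q at every successor {w0, w3, w4}.
        q fails at w4, so Box q is false at w2.
Satisfying worlds: none.

none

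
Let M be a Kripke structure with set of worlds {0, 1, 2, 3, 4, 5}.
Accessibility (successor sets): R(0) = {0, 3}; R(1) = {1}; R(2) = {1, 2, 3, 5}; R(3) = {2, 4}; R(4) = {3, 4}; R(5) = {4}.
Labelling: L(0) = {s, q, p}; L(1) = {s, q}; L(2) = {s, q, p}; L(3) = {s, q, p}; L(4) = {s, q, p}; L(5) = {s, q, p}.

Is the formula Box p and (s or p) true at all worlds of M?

Recall that Box ψ holds at a world iff ψ holds at every accessible world, and Dia ψ holds iff ψ holds at some accessible world.
Let φ = Box p and (s or p). Evaluate φ at each world:
  0 (successors {0, 3}): φ is true.
  1 (successors {1}): φ is false.
  2 (successors {1, 2, 3, 5}): φ is false.
  3 (successors {2, 4}): φ is true.
  4 (successors {3, 4}): φ is true.
  5 (successors {4}): φ is true.
Detail at 1 (counterexample):
  At 1: Box p is false, s or p is true, so Box p and (s or p) is false.
    At 1: Box p requires p at every successor {1}.
      p fails at 1, so Box p is false at 1.

No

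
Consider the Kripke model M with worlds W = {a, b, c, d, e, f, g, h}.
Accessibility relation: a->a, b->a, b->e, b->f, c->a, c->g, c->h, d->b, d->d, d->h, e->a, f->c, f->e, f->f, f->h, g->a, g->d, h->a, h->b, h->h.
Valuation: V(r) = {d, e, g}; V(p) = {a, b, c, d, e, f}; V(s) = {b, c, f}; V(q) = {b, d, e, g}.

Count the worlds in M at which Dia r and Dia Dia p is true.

5

Let φ = Dia r and Dia Dia p. Evaluate φ at each world:
  a (successors {a}): φ is false.
  b (successors {a, e, f}): φ is true.
  c (successors {a, g, h}): φ is true.
  d (successors {b, d, h}): φ is true.
  e (successors {a}): φ is false.
  f (successors {c, e, f, h}): φ is true.
  g (successors {a, d}): φ is true.
  h (successors {a, b, h}): φ is false.
For instance, at b:
  At b: Dia r is true, Dia Dia p is true, so Dia r and Dia Dia p is true.
    At b: Dia r requires r at some successor in {a, e, f}.
      r holds at e, so Dia r is true at b.
    At b: Dia Dia p requires Dia p at some successor in {a, e, f}.
      Dia p holds at a, so Dia Dia p is true at b.
Satisfying worlds: {b, c, d, f, g}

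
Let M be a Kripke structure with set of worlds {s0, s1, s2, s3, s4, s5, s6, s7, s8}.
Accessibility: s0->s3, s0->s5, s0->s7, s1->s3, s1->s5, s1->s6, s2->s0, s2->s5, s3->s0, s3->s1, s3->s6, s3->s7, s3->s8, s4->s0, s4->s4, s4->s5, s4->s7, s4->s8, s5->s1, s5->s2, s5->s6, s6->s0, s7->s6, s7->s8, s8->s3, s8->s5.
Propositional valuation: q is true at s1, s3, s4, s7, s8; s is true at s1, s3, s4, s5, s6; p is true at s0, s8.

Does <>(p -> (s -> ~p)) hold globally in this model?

Recall that <>ψ holds at a world iff ψ holds at some accessible world.
Let φ = <>(p -> (s -> ~p)). Evaluate φ at each world:
  s0 (successors {s3, s5, s7}): φ is true.
  s1 (successors {s3, s5, s6}): φ is true.
  s2 (successors {s0, s5}): φ is true.
  s3 (successors {s0, s1, s6, s7, s8}): φ is true.
  s4 (successors {s0, s4, s5, s7, s8}): φ is true.
  s5 (successors {s1, s2, s6}): φ is true.
  s6 (successors {s0}): φ is true.
  s7 (successors {s6, s8}): φ is true.
  s8 (successors {s3, s5}): φ is true.
For instance, at s1:
  At s1: <>(p -> (s -> ~p)) requires p -> (s -> ~p) at some successor in {s3, s5, s6}.
    p -> (s -> ~p) holds at s3, so <>(p -> (s -> ~p)) is true at s1.

Yes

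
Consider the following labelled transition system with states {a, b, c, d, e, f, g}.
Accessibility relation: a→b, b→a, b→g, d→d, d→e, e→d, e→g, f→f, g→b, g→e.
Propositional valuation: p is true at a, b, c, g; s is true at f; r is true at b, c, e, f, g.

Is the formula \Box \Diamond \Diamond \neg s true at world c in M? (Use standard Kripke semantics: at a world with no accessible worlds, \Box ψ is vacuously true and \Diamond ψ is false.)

At c: no accessible worlds, so \Box \Diamond \Diamond \neg s holds vacuously.

Yes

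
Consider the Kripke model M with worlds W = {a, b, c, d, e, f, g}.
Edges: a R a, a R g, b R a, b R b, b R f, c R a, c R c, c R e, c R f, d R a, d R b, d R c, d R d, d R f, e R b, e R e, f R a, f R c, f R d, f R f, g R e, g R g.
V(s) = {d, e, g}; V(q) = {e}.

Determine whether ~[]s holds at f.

Yes

At f: []s is false, so ~[]s is true.
  At f: []s requires s at every successor {a, c, d, f}.
    s fails at a, so []s is false at f.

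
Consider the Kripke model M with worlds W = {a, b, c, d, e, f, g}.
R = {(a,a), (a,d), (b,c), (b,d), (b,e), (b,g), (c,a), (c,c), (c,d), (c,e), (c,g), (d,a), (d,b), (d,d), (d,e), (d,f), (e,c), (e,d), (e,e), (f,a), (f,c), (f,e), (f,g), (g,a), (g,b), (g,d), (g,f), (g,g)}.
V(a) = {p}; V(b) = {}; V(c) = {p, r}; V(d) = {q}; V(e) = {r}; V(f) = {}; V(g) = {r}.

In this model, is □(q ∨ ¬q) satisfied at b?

Yes

Recall that □ψ holds at a world iff ψ holds at every accessible world, and ◇ψ holds iff ψ holds at some accessible world.
At b: □(q ∨ ¬q) requires q ∨ ¬q at every successor {c, d, e, g}.
  At c: q ∨ ¬q is true.
  At d: q ∨ ¬q is true.
  At e: q ∨ ¬q is true.
  At g: q ∨ ¬q is true.
So □(q ∨ ¬q) is true at b.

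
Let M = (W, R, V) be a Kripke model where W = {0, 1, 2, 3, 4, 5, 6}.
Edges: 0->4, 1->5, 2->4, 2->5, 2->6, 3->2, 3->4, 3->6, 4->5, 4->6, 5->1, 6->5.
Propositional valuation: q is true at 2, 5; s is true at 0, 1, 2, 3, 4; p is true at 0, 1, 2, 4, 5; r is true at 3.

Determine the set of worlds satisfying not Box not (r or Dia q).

Let φ = not Box not (r or Dia q). Evaluate φ at each world:
  0 (successors {4}): φ is true.
  1 (successors {5}): φ is false.
  2 (successors {4, 5, 6}): φ is true.
  3 (successors {2, 4, 6}): φ is true.
  4 (successors {5, 6}): φ is true.
  5 (successors {1}): φ is true.
  6 (successors {5}): φ is false.
For instance, at 6:
  At 6: Box not (r or Dia q) is true, so not Box not (r or Dia q) is false.
    At 6: Box not (r or Dia q) requires not (r or Dia q) at every successor {5}.
      At 5: not (r or Dia q) is true.
    So Box not (r or Dia q) is true at 6.
Satisfying worlds: {0, 2, 3, 4, 5}

0, 2, 3, 4, 5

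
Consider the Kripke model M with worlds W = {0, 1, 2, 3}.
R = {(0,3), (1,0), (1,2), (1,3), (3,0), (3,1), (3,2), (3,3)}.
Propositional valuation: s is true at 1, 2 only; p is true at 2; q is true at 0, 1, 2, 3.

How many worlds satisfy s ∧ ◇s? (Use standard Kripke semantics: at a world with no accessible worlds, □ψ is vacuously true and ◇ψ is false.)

Recall that ◇ψ holds at a world iff ψ holds at some accessible world.
Let φ = s ∧ ◇s. Evaluate φ at each world:
  0 (successors {3}): φ is false.
  1 (successors {0, 2, 3}): φ is true.
  2 (successors ∅): φ is false.
  3 (successors {0, 1, 2, 3}): φ is false.
For instance, at 1:
  At 1: s is true, ◇s is true, so s ∧ ◇s is true.
    At 1: ◇s requires s at some successor in {0, 2, 3}.
      s holds at 2, so ◇s is true at 1.
Satisfying worlds: {1}

1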